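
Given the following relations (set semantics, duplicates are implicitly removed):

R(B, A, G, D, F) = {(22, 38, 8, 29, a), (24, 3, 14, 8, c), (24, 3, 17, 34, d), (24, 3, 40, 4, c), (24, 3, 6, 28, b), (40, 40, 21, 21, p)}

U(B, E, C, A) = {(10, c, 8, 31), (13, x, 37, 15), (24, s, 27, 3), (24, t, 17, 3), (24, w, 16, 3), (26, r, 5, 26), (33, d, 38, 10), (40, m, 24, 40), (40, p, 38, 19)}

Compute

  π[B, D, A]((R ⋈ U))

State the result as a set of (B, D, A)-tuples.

Natural join on B, A: {(24, 3, 14, 8, c, s, 27), (24, 3, 14, 8, c, t, 17), (24, 3, 14, 8, c, w, 16), (24, 3, 17, 34, d, s, 27), (24, 3, 17, 34, d, t, 17), (24, 3, 17, 34, d, w, 16), (24, 3, 40, 4, c, s, 27), (24, 3, 40, 4, c, t, 17), (24, 3, 40, 4, c, w, 16), (24, 3, 6, 28, b, s, 27), (24, 3, 6, 28, b, t, 17), (24, 3, 6, 28, b, w, 16), (40, 40, 21, 21, p, m, 24)}
π[B, D, A]: project onto (B, D, A) (8 duplicate(s) eliminated) → {(24, 28, 3), (24, 34, 3), (24, 4, 3), (24, 8, 3), (40, 21, 40)}

{(24, 28, 3), (24, 34, 3), (24, 4, 3), (24, 8, 3), (40, 21, 40)}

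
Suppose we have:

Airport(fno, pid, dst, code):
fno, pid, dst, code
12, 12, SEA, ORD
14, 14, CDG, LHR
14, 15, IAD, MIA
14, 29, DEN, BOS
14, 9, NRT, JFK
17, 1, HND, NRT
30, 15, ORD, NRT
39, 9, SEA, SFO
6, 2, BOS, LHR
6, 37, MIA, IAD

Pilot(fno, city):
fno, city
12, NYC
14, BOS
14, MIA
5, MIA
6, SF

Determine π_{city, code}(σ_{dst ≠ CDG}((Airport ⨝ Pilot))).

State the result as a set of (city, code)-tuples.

Natural join on fno: {(12, 12, SEA, ORD, NYC), (14, 14, CDG, LHR, BOS), (14, 14, CDG, LHR, MIA), (14, 15, IAD, MIA, BOS), (14, 15, IAD, MIA, MIA), (14, 29, DEN, BOS, BOS), (14, 29, DEN, BOS, MIA), (14, 9, NRT, JFK, BOS), (14, 9, NRT, JFK, MIA), (6, 2, BOS, LHR, SF), (6, 37, MIA, IAD, SF)}
Selection dst ≠ CDG: {(12, 12, SEA, ORD, NYC), (14, 15, IAD, MIA, BOS), (14, 15, IAD, MIA, MIA), (14, 29, DEN, BOS, BOS), (14, 29, DEN, BOS, MIA), (14, 9, NRT, JFK, BOS), (14, 9, NRT, JFK, MIA), (6, 2, BOS, LHR, SF), (6, 37, MIA, IAD, SF)}
π[city, code]: project onto (city, code) → {(BOS, BOS), (BOS, JFK), (BOS, MIA), (MIA, BOS), (MIA, JFK), (MIA, MIA), (NYC, ORD), (SF, IAD), (SF, LHR)}

{(BOS, BOS), (BOS, JFK), (BOS, MIA), (MIA, BOS), (MIA, JFK), (MIA, MIA), (NYC, ORD), (SF, IAD), (SF, LHR)}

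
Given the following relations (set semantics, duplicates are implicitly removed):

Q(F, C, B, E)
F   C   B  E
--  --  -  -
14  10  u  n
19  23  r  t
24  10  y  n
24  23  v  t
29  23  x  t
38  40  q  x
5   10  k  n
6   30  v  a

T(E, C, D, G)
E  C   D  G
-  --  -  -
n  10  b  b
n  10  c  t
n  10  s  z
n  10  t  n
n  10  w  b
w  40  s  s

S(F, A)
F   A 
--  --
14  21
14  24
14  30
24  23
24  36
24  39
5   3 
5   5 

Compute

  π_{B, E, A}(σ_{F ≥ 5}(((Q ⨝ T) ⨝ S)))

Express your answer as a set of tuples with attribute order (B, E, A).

Q ⋈ T (natural join on C, E): {(14, 10, u, n, b, b), (14, 10, u, n, c, t), (14, 10, u, n, s, z), (14, 10, u, n, t, n), (14, 10, u, n, w, b), (24, 10, y, n, b, b), (24, 10, y, n, c, t), (24, 10, y, n, s, z), (24, 10, y, n, t, n), (24, 10, y, n, w, b), (5, 10, k, n, b, b), (5, 10, k, n, c, t), (5, 10, k, n, s, z), (5, 10, k, n, t, n), (5, 10, k, n, w, b)}
(Q ⨝ T) ⋈ S (natural join on F): {(14, 10, u, n, b, b, 21), (14, 10, u, n, b, b, 24), (14, 10, u, n, b, b, 30), (14, 10, u, n, c, t, 21), (14, 10, u, n, c, t, 24), (14, 10, u, n, c, t, 30), (14, 10, u, n, s, z, 21), (14, 10, u, n, s, z, 24), (14, 10, u, n, s, z, 30), (14, 10, u, n, t, n, 21), (14, 10, u, n, t, n, 24), (14, 10, u, n, t, n, 30), (14, 10, u, n, w, b, 21), (14, 10, u, n, w, b, 24), (14, 10, u, n, w, b, 30), (24, 10, y, n, b, b, 23), (24, 10, y, n, b, b, 36), (24, 10, y, n, b, b, 39), (24, 10, y, n, c, t, 23), (24, 10, y, n, c, t, 36), (24, 10, y, n, c, t, 39), (24, 10, y, n, s, z, 23), (24, 10, y, n, s, z, 36), (24, 10, y, n, s, z, 39), (24, 10, y, n, t, n, 23), (24, 10, y, n, t, n, 36), (24, 10, y, n, t, n, 39), (24, 10, y, n, w, b, 23), (24, 10, y, n, w, b, 36), (24, 10, y, n, w, b, 39), (5, 10, k, n, b, b, 3), (5, 10, k, n, b, b, 5), (5, 10, k, n, c, t, 3), (5, 10, k, n, c, t, 5), (5, 10, k, n, s, z, 3), (5, 10, k, n, s, z, 5), (5, 10, k, n, t, n, 3), (5, 10, k, n, t, n, 5), (5, 10, k, n, w, b, 3), (5, 10, k, n, w, b, 5)}
Apply σ_{F ≥ 5}; surviving tuples: {(14, 10, u, n, b, b, 21), (14, 10, u, n, b, b, 24), (14, 10, u, n, b, b, 30), (14, 10, u, n, c, t, 21), (14, 10, u, n, c, t, 24), (14, 10, u, n, c, t, 30), (14, 10, u, n, s, z, 21), (14, 10, u, n, s, z, 24), (14, 10, u, n, s, z, 30), (14, 10, u, n, t, n, 21), (14, 10, u, n, t, n, 24), (14, 10, u, n, t, n, 30), (14, 10, u, n, w, b, 21), (14, 10, u, n, w, b, 24), (14, 10, u, n, w, b, 30), (24, 10, y, n, b, b, 23), (24, 10, y, n, b, b, 36), (24, 10, y, n, b, b, 39), (24, 10, y, n, c, t, 23), (24, 10, y, n, c, t, 36), (24, 10, y, n, c, t, 39), (24, 10, y, n, s, z, 23), (24, 10, y, n, s, z, 36), (24, 10, y, n, s, z, 39), (24, 10, y, n, t, n, 23), (24, 10, y, n, t, n, 36), (24, 10, y, n, t, n, 39), (24, 10, y, n, w, b, 23), (24, 10, y, n, w, b, 36), (24, 10, y, n, w, b, 39), (5, 10, k, n, b, b, 3), (5, 10, k, n, b, b, 5), (5, 10, k, n, c, t, 3), (5, 10, k, n, c, t, 5), (5, 10, k, n, s, z, 3), (5, 10, k, n, s, z, 5), (5, 10, k, n, t, n, 3), (5, 10, k, n, t, n, 5), (5, 10, k, n, w, b, 3), (5, 10, k, n, w, b, 5)}
π[B, E, A]: project onto (B, E, A) (32 duplicate(s) eliminated) → {(k, n, 3), (k, n, 5), (u, n, 21), (u, n, 24), (u, n, 30), (y, n, 23), (y, n, 36), (y, n, 39)}

{(k, n, 3), (k, n, 5), (u, n, 21), (u, n, 24), (u, n, 30), (y, n, 23), (y, n, 36), (y, n, 39)}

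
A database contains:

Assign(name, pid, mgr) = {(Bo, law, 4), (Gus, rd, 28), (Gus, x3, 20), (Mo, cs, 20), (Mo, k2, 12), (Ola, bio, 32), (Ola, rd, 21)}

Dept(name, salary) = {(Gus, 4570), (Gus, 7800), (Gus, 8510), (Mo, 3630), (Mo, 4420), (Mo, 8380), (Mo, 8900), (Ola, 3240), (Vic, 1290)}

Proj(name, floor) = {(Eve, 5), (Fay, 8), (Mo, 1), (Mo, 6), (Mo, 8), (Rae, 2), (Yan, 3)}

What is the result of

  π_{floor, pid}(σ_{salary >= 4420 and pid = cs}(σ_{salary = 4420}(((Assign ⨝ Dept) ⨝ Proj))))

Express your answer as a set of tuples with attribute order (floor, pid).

{(1, cs), (6, cs), (8, cs)}

Joining Assign and Dept on name yields {(Gus, rd, 28, 4570), (Gus, rd, 28, 7800), (Gus, rd, 28, 8510), (Gus, x3, 20, 4570), (Gus, x3, 20, 7800), (Gus, x3, 20, 8510), (Mo, cs, 20, 3630), (Mo, cs, 20, 4420), (Mo, cs, 20, 8380), (Mo, cs, 20, 8900), (Mo, k2, 12, 3630), (Mo, k2, 12, 4420), (Mo, k2, 12, 8380), (Mo, k2, 12, 8900), (Ola, bio, 32, 3240), (Ola, rd, 21, 3240)}.
Joining (Assign ⨝ Dept) and Proj on name yields {(Mo, cs, 20, 3630, 1), (Mo, cs, 20, 3630, 6), (Mo, cs, 20, 3630, 8), (Mo, cs, 20, 4420, 1), (Mo, cs, 20, 4420, 6), (Mo, cs, 20, 4420, 8), (Mo, cs, 20, 8380, 1), (Mo, cs, 20, 8380, 6), (Mo, cs, 20, 8380, 8), (Mo, cs, 20, 8900, 1), (Mo, cs, 20, 8900, 6), (Mo, cs, 20, 8900, 8), (Mo, k2, 12, 3630, 1), (Mo, k2, 12, 3630, 6), (Mo, k2, 12, 3630, 8), (Mo, k2, 12, 4420, 1), (Mo, k2, 12, 4420, 6), (Mo, k2, 12, 4420, 8), (Mo, k2, 12, 8380, 1), (Mo, k2, 12, 8380, 6), (Mo, k2, 12, 8380, 8), (Mo, k2, 12, 8900, 1), (Mo, k2, 12, 8900, 6), (Mo, k2, 12, 8900, 8)}.
Filtering on salary = 4420 leaves {(Mo, cs, 20, 4420, 1), (Mo, cs, 20, 4420, 6), (Mo, cs, 20, 4420, 8), (Mo, k2, 12, 4420, 1), (Mo, k2, 12, 4420, 6), (Mo, k2, 12, 4420, 8)}.
Filtering on salary >= 4420 and pid = cs leaves {(Mo, cs, 20, 4420, 1), (Mo, cs, 20, 4420, 6), (Mo, cs, 20, 4420, 8)}.
π_{floor, pid} gives {(1, cs), (6, cs), (8, cs)}.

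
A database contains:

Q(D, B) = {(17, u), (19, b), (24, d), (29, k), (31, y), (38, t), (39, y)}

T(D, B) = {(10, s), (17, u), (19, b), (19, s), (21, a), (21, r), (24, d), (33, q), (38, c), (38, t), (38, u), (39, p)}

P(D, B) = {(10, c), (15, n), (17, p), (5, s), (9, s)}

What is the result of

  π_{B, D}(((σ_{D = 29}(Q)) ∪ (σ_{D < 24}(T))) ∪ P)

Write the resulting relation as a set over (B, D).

σ[D = 29]: keep tuples satisfying D = 29 → {(29, k)}
σ[D < 24]: keep tuples satisfying D < 24 → {(10, s), (17, u), (19, b), (19, s), (21, a), (21, r)}
Taking the union: {(10, s), (17, u), (19, b), (19, s), (21, a), (21, r), (29, k)}
Taking the union: {(10, c), (10, s), (15, n), (17, p), (17, u), (19, b), (19, s), (21, a), (21, r), (29, k), (5, s), (9, s)}
π_{B, D} gives {(a, 21), (b, 19), (c, 10), (k, 29), (n, 15), (p, 17), (r, 21), (s, 10), (s, 19), (s, 5), (s, 9), (u, 17)}.

{(a, 21), (b, 19), (c, 10), (k, 29), (n, 15), (p, 17), (r, 21), (s, 10), (s, 19), (s, 5), (s, 9), (u, 17)}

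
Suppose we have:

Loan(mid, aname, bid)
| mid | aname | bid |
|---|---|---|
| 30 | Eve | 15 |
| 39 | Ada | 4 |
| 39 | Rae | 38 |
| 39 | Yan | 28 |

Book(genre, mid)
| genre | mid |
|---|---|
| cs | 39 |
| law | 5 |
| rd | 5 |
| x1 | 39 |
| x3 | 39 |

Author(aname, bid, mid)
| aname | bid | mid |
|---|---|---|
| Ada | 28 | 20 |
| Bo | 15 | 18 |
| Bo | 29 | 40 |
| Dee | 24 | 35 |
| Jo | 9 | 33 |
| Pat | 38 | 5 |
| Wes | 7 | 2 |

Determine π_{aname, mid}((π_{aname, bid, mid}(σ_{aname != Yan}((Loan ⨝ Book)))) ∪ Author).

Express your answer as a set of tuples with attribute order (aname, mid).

{(Ada, 20), (Ada, 39), (Bo, 18), (Bo, 40), (Dee, 35), (Jo, 33), (Pat, 5), (Rae, 39), (Wes, 2)}

Loan ⋈ Book (natural join on mid): {(39, Ada, 4, cs), (39, Ada, 4, x1), (39, Ada, 4, x3), (39, Rae, 38, cs), (39, Rae, 38, x1), (39, Rae, 38, x3), (39, Yan, 28, cs), (39, Yan, 28, x1), (39, Yan, 28, x3)}
Filtering on aname != Yan leaves {(39, Ada, 4, cs), (39, Ada, 4, x1), (39, Ada, 4, x3), (39, Rae, 38, cs), (39, Rae, 38, x1), (39, Rae, 38, x3)}.
π_{aname, bid, mid} gives {(Ada, 4, 39), (Rae, 38, 39)} (4 duplicate(s) eliminated).
Union: {(Ada, 4, 39), (Rae, 38, 39)} with {(Ada, 28, 20), (Bo, 15, 18), (Bo, 29, 40), (Dee, 24, 35), (Jo, 9, 33), (Pat, 38, 5), (Wes, 7, 2)} → {(Ada, 28, 20), (Ada, 4, 39), (Bo, 15, 18), (Bo, 29, 40), (Dee, 24, 35), (Jo, 9, 33), (Pat, 38, 5), (Rae, 38, 39), (Wes, 7, 2)}
π_{aname, mid} gives {(Ada, 20), (Ada, 39), (Bo, 18), (Bo, 40), (Dee, 35), (Jo, 33), (Pat, 5), (Rae, 39), (Wes, 2)}.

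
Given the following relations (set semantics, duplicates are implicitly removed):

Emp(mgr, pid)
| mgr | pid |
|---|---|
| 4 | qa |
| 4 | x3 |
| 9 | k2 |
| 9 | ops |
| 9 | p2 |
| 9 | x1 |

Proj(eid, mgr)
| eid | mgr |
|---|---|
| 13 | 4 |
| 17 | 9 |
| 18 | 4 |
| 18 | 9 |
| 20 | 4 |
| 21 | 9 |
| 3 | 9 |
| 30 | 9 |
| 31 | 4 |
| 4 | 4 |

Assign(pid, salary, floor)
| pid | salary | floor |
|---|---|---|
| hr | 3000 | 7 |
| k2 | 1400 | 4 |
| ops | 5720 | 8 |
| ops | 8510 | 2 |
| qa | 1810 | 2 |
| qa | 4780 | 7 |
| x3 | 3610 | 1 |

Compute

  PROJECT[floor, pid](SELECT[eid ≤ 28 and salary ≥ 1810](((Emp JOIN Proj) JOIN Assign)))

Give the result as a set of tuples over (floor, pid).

Emp ⋈ Proj (natural join on mgr): {(4, qa, 13), (4, qa, 18), (4, qa, 20), (4, qa, 31), (4, qa, 4), (4, x3, 13), (4, x3, 18), (4, x3, 20), (4, x3, 31), (4, x3, 4), (9, k2, 17), (9, k2, 18), (9, k2, 21), (9, k2, 3), (9, k2, 30), (9, ops, 17), (9, ops, 18), (9, ops, 21), (9, ops, 3), (9, ops, 30), (9, p2, 17), (9, p2, 18), (9, p2, 21), (9, p2, 3), (9, p2, 30), (9, x1, 17), (9, x1, 18), (9, x1, 21), (9, x1, 3), (9, x1, 30)}
(Emp JOIN Proj) ⋈ Assign (natural join on pid): {(4, qa, 13, 1810, 2), (4, qa, 13, 4780, 7), (4, qa, 18, 1810, 2), (4, qa, 18, 4780, 7), (4, qa, 20, 1810, 2), (4, qa, 20, 4780, 7), (4, qa, 31, 1810, 2), (4, qa, 31, 4780, 7), (4, qa, 4, 1810, 2), (4, qa, 4, 4780, 7), (4, x3, 13, 3610, 1), (4, x3, 18, 3610, 1), (4, x3, 20, 3610, 1), (4, x3, 31, 3610, 1), (4, x3, 4, 3610, 1), (9, k2, 17, 1400, 4), (9, k2, 18, 1400, 4), (9, k2, 21, 1400, 4), (9, k2, 3, 1400, 4), (9, k2, 30, 1400, 4), (9, ops, 17, 5720, 8), (9, ops, 17, 8510, 2), (9, ops, 18, 5720, 8), (9, ops, 18, 8510, 2), (9, ops, 21, 5720, 8), (9, ops, 21, 8510, 2), (9, ops, 3, 5720, 8), (9, ops, 3, 8510, 2), (9, ops, 30, 5720, 8), (9, ops, 30, 8510, 2)}
Apply σ_{eid ≤ 28 and salary ≥ 1810}; surviving tuples: {(4, qa, 13, 1810, 2), (4, qa, 13, 4780, 7), (4, qa, 18, 1810, 2), (4, qa, 18, 4780, 7), (4, qa, 20, 1810, 2), (4, qa, 20, 4780, 7), (4, qa, 4, 1810, 2), (4, qa, 4, 4780, 7), (4, x3, 13, 3610, 1), (4, x3, 18, 3610, 1), (4, x3, 20, 3610, 1), (4, x3, 4, 3610, 1), (9, ops, 17, 5720, 8), (9, ops, 17, 8510, 2), (9, ops, 18, 5720, 8), (9, ops, 18, 8510, 2), (9, ops, 21, 5720, 8), (9, ops, 21, 8510, 2), (9, ops, 3, 5720, 8), (9, ops, 3, 8510, 2)}
Keep only column(s) floor, pid (15 duplicate(s) eliminated): {(1, x3), (2, ops), (2, qa), (7, qa), (8, ops)}

{(1, x3), (2, ops), (2, qa), (7, qa), (8, ops)}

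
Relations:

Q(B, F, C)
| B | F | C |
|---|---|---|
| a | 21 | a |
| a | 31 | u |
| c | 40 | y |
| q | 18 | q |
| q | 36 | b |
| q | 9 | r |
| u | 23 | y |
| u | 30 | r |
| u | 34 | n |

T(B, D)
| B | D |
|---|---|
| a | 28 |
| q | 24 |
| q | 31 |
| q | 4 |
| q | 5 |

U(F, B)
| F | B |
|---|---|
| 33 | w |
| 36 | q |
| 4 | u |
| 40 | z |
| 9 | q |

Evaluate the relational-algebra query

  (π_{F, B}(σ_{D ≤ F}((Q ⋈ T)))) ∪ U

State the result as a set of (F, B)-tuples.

{(18, q), (31, a), (33, w), (36, q), (4, u), (40, z), (9, q)}

Joining Q and T on B yields {(a, 21, a, 28), (a, 31, u, 28), (q, 18, q, 24), (q, 18, q, 31), (q, 18, q, 4), (q, 18, q, 5), (q, 36, b, 24), (q, 36, b, 31), (q, 36, b, 4), (q, 36, b, 5), (q, 9, r, 24), (q, 9, r, 31), (q, 9, r, 4), (q, 9, r, 5)}.
Filtering on D ≤ F leaves {(a, 31, u, 28), (q, 18, q, 4), (q, 18, q, 5), (q, 36, b, 24), (q, 36, b, 31), (q, 36, b, 4), (q, 36, b, 5), (q, 9, r, 4), (q, 9, r, 5)}.
π_{F, B} gives {(18, q), (31, a), (36, q), (9, q)} (5 duplicate(s) eliminated).
Union: {(18, q), (31, a), (36, q), (9, q)} with {(33, w), (36, q), (4, u), (40, z), (9, q)} → {(18, q), (31, a), (33, w), (36, q), (4, u), (40, z), (9, q)}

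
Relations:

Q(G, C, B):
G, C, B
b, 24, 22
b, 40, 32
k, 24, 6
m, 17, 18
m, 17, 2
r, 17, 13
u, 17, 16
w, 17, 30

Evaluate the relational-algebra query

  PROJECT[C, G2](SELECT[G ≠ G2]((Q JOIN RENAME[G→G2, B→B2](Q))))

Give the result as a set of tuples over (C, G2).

ρ[G→G2, B→B2]: schema becomes (G2, C, B2); tuples unchanged.
Joining Q and RENAME[G→G2, B→B2](Q) on C yields {(b, 24, 22, b, 22), (b, 24, 22, k, 6), (b, 40, 32, b, 32), (k, 24, 6, b, 22), (k, 24, 6, k, 6), (m, 17, 18, m, 18), (m, 17, 18, m, 2), (m, 17, 18, r, 13), (m, 17, 18, u, 16), (m, 17, 18, w, 30), (m, 17, 2, m, 18), (m, 17, 2, m, 2), (m, 17, 2, r, 13), (m, 17, 2, u, 16), (m, 17, 2, w, 30), (r, 17, 13, m, 18), (r, 17, 13, m, 2), (r, 17, 13, r, 13), (r, 17, 13, u, 16), (r, 17, 13, w, 30), (u, 17, 16, m, 18), (u, 17, 16, m, 2), (u, 17, 16, r, 13), (u, 17, 16, u, 16), (u, 17, 16, w, 30), (w, 17, 30, m, 18), (w, 17, 30, m, 2), (w, 17, 30, r, 13), (w, 17, 30, u, 16), (w, 17, 30, w, 30)}.
Selection G ≠ G2: {(b, 24, 22, k, 6), (k, 24, 6, b, 22), (m, 17, 18, r, 13), (m, 17, 18, u, 16), (m, 17, 18, w, 30), (m, 17, 2, r, 13), (m, 17, 2, u, 16), (m, 17, 2, w, 30), (r, 17, 13, m, 18), (r, 17, 13, m, 2), (r, 17, 13, u, 16), (r, 17, 13, w, 30), (u, 17, 16, m, 18), (u, 17, 16, m, 2), (u, 17, 16, r, 13), (u, 17, 16, w, 30), (w, 17, 30, m, 18), (w, 17, 30, m, 2), (w, 17, 30, r, 13), (w, 17, 30, u, 16)}
Projecting to C, G2 (14 duplicate(s) eliminated): {(17, m), (17, r), (17, u), (17, w), (24, b), (24, k)}

{(17, m), (17, r), (17, u), (17, w), (24, b), (24, k)}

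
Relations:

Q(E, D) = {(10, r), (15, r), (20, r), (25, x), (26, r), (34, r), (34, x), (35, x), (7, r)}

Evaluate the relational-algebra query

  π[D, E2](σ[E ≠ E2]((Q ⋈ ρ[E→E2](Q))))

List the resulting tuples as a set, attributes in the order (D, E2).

ρ[E→E2]: schema becomes (E2, D); tuples unchanged.
Joining Q and ρ[E→E2](Q) on D yields {(10, r, 10), (10, r, 15), (10, r, 20), (10, r, 26), (10, r, 34), (10, r, 7), (15, r, 10), (15, r, 15), (15, r, 20), (15, r, 26), (15, r, 34), (15, r, 7), (20, r, 10), (20, r, 15), (20, r, 20), (20, r, 26), (20, r, 34), (20, r, 7), (25, x, 25), (25, x, 34), (25, x, 35), (26, r, 10), (26, r, 15), (26, r, 20), (26, r, 26), (26, r, 34), (26, r, 7), (34, r, 10), (34, r, 15), (34, r, 20), (34, r, 26), (34, r, 34), (34, r, 7), (34, x, 25), (34, x, 34), (34, x, 35), (35, x, 25), (35, x, 34), (35, x, 35), (7, r, 10), (7, r, 15), (7, r, 20), (7, r, 26), (7, r, 34), (7, r, 7)}.
Filtering on E ≠ E2 leaves {(10, r, 15), (10, r, 20), (10, r, 26), (10, r, 34), (10, r, 7), (15, r, 10), (15, r, 20), (15, r, 26), (15, r, 34), (15, r, 7), (20, r, 10), (20, r, 15), (20, r, 26), (20, r, 34), (20, r, 7), (25, x, 34), (25, x, 35), (26, r, 10), (26, r, 15), (26, r, 20), (26, r, 34), (26, r, 7), (34, r, 10), (34, r, 15), (34, r, 20), (34, r, 26), (34, r, 7), (34, x, 25), (34, x, 35), (35, x, 25), (35, x, 34), (7, r, 10), (7, r, 15), (7, r, 20), (7, r, 26), (7, r, 34)}.
π[D, E2]: project onto (D, E2) (27 duplicate(s) eliminated) → {(r, 10), (r, 15), (r, 20), (r, 26), (r, 34), (r, 7), (x, 25), (x, 34), (x, 35)}

{(r, 10), (r, 15), (r, 20), (r, 26), (r, 34), (r, 7), (x, 25), (x, 34), (x, 35)}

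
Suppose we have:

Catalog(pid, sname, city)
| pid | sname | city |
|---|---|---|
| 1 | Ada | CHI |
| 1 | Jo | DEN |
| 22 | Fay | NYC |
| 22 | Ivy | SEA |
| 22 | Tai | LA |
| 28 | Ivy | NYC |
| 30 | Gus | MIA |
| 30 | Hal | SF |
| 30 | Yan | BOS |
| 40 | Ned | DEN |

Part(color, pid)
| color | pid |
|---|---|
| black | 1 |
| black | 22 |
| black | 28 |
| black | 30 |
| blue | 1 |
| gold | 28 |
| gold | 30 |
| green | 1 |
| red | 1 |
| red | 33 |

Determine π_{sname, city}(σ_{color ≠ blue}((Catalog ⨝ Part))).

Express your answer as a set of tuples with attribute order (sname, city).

{(Ada, CHI), (Fay, NYC), (Gus, MIA), (Hal, SF), (Ivy, NYC), (Ivy, SEA), (Jo, DEN), (Tai, LA), (Yan, BOS)}

Natural join on pid: {(1, Ada, CHI, black), (1, Ada, CHI, blue), (1, Ada, CHI, green), (1, Ada, CHI, red), (1, Jo, DEN, black), (1, Jo, DEN, blue), (1, Jo, DEN, green), (1, Jo, DEN, red), (22, Fay, NYC, black), (22, Ivy, SEA, black), (22, Tai, LA, black), (28, Ivy, NYC, black), (28, Ivy, NYC, gold), (30, Gus, MIA, black), (30, Gus, MIA, gold), (30, Hal, SF, black), (30, Hal, SF, gold), (30, Yan, BOS, black), (30, Yan, BOS, gold)}
Filtering on color ≠ blue leaves {(1, Ada, CHI, black), (1, Ada, CHI, green), (1, Ada, CHI, red), (1, Jo, DEN, black), (1, Jo, DEN, green), (1, Jo, DEN, red), (22, Fay, NYC, black), (22, Ivy, SEA, black), (22, Tai, LA, black), (28, Ivy, NYC, black), (28, Ivy, NYC, gold), (30, Gus, MIA, black), (30, Gus, MIA, gold), (30, Hal, SF, black), (30, Hal, SF, gold), (30, Yan, BOS, black), (30, Yan, BOS, gold)}.
π_{sname, city} gives {(Ada, CHI), (Fay, NYC), (Gus, MIA), (Hal, SF), (Ivy, NYC), (Ivy, SEA), (Jo, DEN), (Tai, LA), (Yan, BOS)} (8 duplicate(s) eliminated).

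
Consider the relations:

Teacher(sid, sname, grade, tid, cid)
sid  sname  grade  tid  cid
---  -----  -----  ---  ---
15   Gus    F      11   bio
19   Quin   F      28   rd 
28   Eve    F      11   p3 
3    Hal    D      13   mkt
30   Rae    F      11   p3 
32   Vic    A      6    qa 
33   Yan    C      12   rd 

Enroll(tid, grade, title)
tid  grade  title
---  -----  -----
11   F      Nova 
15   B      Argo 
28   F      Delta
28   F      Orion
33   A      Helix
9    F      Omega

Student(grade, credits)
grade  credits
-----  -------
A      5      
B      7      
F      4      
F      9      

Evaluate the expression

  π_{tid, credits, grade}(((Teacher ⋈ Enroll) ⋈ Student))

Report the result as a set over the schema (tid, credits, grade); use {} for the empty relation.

{(11, 4, F), (11, 9, F), (28, 4, F), (28, 9, F)}

Teacher ⋈ Enroll (natural join on grade, tid): {(15, Gus, F, 11, bio, Nova), (19, Quin, F, 28, rd, Delta), (19, Quin, F, 28, rd, Orion), (28, Eve, F, 11, p3, Nova), (30, Rae, F, 11, p3, Nova)}
(Teacher ⋈ Enroll) ⋈ Student (natural join on grade): {(15, Gus, F, 11, bio, Nova, 4), (15, Gus, F, 11, bio, Nova, 9), (19, Quin, F, 28, rd, Delta, 4), (19, Quin, F, 28, rd, Delta, 9), (19, Quin, F, 28, rd, Orion, 4), (19, Quin, F, 28, rd, Orion, 9), (28, Eve, F, 11, p3, Nova, 4), (28, Eve, F, 11, p3, Nova, 9), (30, Rae, F, 11, p3, Nova, 4), (30, Rae, F, 11, p3, Nova, 9)}
π_{tid, credits, grade} gives {(11, 4, F), (11, 9, F), (28, 4, F), (28, 9, F)} (6 duplicate(s) eliminated).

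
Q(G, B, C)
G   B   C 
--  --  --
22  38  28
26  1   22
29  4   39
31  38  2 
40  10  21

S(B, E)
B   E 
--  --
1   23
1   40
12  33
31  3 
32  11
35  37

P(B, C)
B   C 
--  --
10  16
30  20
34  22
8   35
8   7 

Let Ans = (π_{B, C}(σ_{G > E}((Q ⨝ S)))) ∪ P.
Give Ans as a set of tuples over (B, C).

Natural join on B: {(26, 1, 22, 23), (26, 1, 22, 40)}
Filtering on G > E leaves {(26, 1, 22, 23)}.
π_{B, C} gives {(1, 22)}.
Set union of the two operands is {(1, 22), (10, 16), (30, 20), (34, 22), (8, 35), (8, 7)}.

{(1, 22), (10, 16), (30, 20), (34, 22), (8, 35), (8, 7)}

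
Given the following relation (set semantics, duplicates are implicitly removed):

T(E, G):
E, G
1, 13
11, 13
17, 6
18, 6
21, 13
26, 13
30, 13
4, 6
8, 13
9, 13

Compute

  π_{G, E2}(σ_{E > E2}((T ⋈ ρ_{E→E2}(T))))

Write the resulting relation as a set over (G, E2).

ρ[E→E2]: schema becomes (E2, G); tuples unchanged.
Natural join on G: {(1, 13, 1), (1, 13, 11), (1, 13, 21), (1, 13, 26), (1, 13, 30), (1, 13, 8), (1, 13, 9), (11, 13, 1), (11, 13, 11), (11, 13, 21), (11, 13, 26), (11, 13, 30), (11, 13, 8), (11, 13, 9), (17, 6, 17), (17, 6, 18), (17, 6, 4), (18, 6, 17), (18, 6, 18), (18, 6, 4), (21, 13, 1), (21, 13, 11), (21, 13, 21), (21, 13, 26), (21, 13, 30), (21, 13, 8), (21, 13, 9), (26, 13, 1), (26, 13, 11), (26, 13, 21), (26, 13, 26), (26, 13, 30), (26, 13, 8), (26, 13, 9), (30, 13, 1), (30, 13, 11), (30, 13, 21), (30, 13, 26), (30, 13, 30), (30, 13, 8), (30, 13, 9), (4, 6, 17), (4, 6, 18), (4, 6, 4), (8, 13, 1), (8, 13, 11), (8, 13, 21), (8, 13, 26), (8, 13, 30), (8, 13, 8), (8, 13, 9), (9, 13, 1), (9, 13, 11), (9, 13, 21), (9, 13, 26), (9, 13, 30), (9, 13, 8), (9, 13, 9)}
Selection E > E2: {(11, 13, 1), (11, 13, 8), (11, 13, 9), (17, 6, 4), (18, 6, 17), (18, 6, 4), (21, 13, 1), (21, 13, 11), (21, 13, 8), (21, 13, 9), (26, 13, 1), (26, 13, 11), (26, 13, 21), (26, 13, 8), (26, 13, 9), (30, 13, 1), (30, 13, 11), (30, 13, 21), (30, 13, 26), (30, 13, 8), (30, 13, 9), (8, 13, 1), (9, 13, 1), (9, 13, 8)}
Projecting to G, E2 (16 duplicate(s) eliminated): {(13, 1), (13, 11), (13, 21), (13, 26), (13, 8), (13, 9), (6, 17), (6, 4)}

{(13, 1), (13, 11), (13, 21), (13, 26), (13, 8), (13, 9), (6, 17), (6, 4)}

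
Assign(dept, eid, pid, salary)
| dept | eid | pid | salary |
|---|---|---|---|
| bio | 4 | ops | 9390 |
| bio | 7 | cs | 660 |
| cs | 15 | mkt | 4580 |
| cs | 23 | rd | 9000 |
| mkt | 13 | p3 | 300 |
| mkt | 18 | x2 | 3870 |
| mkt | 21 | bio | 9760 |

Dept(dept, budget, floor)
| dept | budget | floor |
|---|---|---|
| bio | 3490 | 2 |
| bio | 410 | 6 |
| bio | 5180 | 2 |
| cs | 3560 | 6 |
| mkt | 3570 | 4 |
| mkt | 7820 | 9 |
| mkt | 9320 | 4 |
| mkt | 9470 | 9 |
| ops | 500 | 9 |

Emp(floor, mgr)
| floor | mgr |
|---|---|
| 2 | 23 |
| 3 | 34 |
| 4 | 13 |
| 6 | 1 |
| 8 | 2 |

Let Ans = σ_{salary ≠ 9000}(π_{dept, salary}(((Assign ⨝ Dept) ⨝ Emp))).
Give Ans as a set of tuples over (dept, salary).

{(bio, 660), (bio, 9390), (cs, 4580), (mkt, 300), (mkt, 3870), (mkt, 9760)}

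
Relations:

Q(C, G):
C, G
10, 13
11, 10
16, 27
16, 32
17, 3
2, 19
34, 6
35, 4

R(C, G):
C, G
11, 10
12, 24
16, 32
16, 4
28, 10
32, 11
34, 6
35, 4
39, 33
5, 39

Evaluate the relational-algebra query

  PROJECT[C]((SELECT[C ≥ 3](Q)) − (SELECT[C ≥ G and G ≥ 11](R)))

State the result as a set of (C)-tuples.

{10, 11, 16, 17, 34, 35}

Apply σ_{C ≥ 3}; surviving tuples: {(10, 13), (11, 10), (16, 27), (16, 32), (17, 3), (34, 6), (35, 4)}
Apply σ_{C ≥ G and G ≥ 11}; surviving tuples: {(32, 11), (39, 33)}
Taking the difference: {(10, 13), (11, 10), (16, 27), (16, 32), (17, 3), (34, 6), (35, 4)}
π[C]: project onto (C) (1 duplicate(s) eliminated) → {10, 11, 16, 17, 34, 35}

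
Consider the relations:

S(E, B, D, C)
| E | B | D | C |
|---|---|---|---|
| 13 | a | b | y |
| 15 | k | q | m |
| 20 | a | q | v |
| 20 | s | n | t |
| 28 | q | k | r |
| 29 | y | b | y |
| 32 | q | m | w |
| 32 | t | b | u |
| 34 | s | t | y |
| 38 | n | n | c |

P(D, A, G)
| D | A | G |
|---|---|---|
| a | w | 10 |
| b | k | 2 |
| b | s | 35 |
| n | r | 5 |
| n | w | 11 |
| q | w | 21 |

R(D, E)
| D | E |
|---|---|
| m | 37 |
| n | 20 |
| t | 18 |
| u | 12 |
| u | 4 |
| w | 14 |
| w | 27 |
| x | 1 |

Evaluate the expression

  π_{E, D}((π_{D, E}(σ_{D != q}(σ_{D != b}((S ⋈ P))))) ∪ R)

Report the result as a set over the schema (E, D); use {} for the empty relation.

{(1, x), (12, u), (14, w), (18, t), (20, n), (27, w), (37, m), (38, n), (4, u)}

Natural join on D: {(13, a, b, y, k, 2), (13, a, b, y, s, 35), (15, k, q, m, w, 21), (20, a, q, v, w, 21), (20, s, n, t, r, 5), (20, s, n, t, w, 11), (29, y, b, y, k, 2), (29, y, b, y, s, 35), (32, t, b, u, k, 2), (32, t, b, u, s, 35), (38, n, n, c, r, 5), (38, n, n, c, w, 11)}
Selection D != b: {(15, k, q, m, w, 21), (20, a, q, v, w, 21), (20, s, n, t, r, 5), (20, s, n, t, w, 11), (38, n, n, c, r, 5), (38, n, n, c, w, 11)}
Selection D != q: {(20, s, n, t, r, 5), (20, s, n, t, w, 11), (38, n, n, c, r, 5), (38, n, n, c, w, 11)}
π[D, E]: project onto (D, E) (2 duplicate(s) eliminated) → {(n, 20), (n, 38)}
Taking the union: {(m, 37), (n, 20), (n, 38), (t, 18), (u, 12), (u, 4), (w, 14), (w, 27), (x, 1)}
π[E, D]: project onto (E, D) → {(1, x), (12, u), (14, w), (18, t), (20, n), (27, w), (37, m), (38, n), (4, u)}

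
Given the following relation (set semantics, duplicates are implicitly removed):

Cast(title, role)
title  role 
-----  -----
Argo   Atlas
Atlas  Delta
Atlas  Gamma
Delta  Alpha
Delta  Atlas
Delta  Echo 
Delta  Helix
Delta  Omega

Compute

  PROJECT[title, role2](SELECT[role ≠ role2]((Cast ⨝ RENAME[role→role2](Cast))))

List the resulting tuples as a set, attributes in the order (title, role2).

ρ[role→role2]: schema becomes (title, role2); tuples unchanged.
Natural join on title: {(Argo, Atlas, Atlas), (Atlas, Delta, Delta), (Atlas, Delta, Gamma), (Atlas, Gamma, Delta), (Atlas, Gamma, Gamma), (Delta, Alpha, Alpha), (Delta, Alpha, Atlas), (Delta, Alpha, Echo), (Delta, Alpha, Helix), (Delta, Alpha, Omega), (Delta, Atlas, Alpha), (Delta, Atlas, Atlas), (Delta, Atlas, Echo), (Delta, Atlas, Helix), (Delta, Atlas, Omega), (Delta, Echo, Alpha), (Delta, Echo, Atlas), (Delta, Echo, Echo), (Delta, Echo, Helix), (Delta, Echo, Omega), (Delta, Helix, Alpha), (Delta, Helix, Atlas), (Delta, Helix, Echo), (Delta, Helix, Helix), (Delta, Helix, Omega), (Delta, Omega, Alpha), (Delta, Omega, Atlas), (Delta, Omega, Echo), (Delta, Omega, Helix), (Delta, Omega, Omega)}
Apply σ_{role ≠ role2}; surviving tuples: {(Atlas, Delta, Gamma), (Atlas, Gamma, Delta), (Delta, Alpha, Atlas), (Delta, Alpha, Echo), (Delta, Alpha, Helix), (Delta, Alpha, Omega), (Delta, Atlas, Alpha), (Delta, Atlas, Echo), (Delta, Atlas, Helix), (Delta, Atlas, Omega), (Delta, Echo, Alpha), (Delta, Echo, Atlas), (Delta, Echo, Helix), (Delta, Echo, Omega), (Delta, Helix, Alpha), (Delta, Helix, Atlas), (Delta, Helix, Echo), (Delta, Helix, Omega), (Delta, Omega, Alpha), (Delta, Omega, Atlas), (Delta, Omega, Echo), (Delta, Omega, Helix)}
Projecting to title, role2 (15 duplicate(s) eliminated): {(Atlas, Delta), (Atlas, Gamma), (Delta, Alpha), (Delta, Atlas), (Delta, Echo), (Delta, Helix), (Delta, Omega)}

{(Atlas, Delta), (Atlas, Gamma), (Delta, Alpha), (Delta, Atlas), (Delta, Echo), (Delta, Helix), (Delta, Omega)}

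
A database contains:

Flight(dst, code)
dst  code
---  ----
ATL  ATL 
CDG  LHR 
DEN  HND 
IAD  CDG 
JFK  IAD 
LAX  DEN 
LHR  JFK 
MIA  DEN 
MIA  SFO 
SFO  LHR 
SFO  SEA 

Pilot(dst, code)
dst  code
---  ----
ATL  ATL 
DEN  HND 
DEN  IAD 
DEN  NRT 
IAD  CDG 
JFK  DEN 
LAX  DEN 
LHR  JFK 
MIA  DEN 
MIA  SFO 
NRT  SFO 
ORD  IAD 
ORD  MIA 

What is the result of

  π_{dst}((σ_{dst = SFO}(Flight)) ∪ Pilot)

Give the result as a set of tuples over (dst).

{ATL, DEN, IAD, JFK, LAX, LHR, MIA, NRT, ORD, SFO}

Filtering on dst = SFO leaves {(SFO, LHR), (SFO, SEA)}.
Taking the union: {(ATL, ATL), (DEN, HND), (DEN, IAD), (DEN, NRT), (IAD, CDG), (JFK, DEN), (LAX, DEN), (LHR, JFK), (MIA, DEN), (MIA, SFO), (NRT, SFO), (ORD, IAD), (ORD, MIA), (SFO, LHR), (SFO, SEA)}
Projecting to dst (5 duplicate(s) eliminated): {ATL, DEN, IAD, JFK, LAX, LHR, MIA, NRT, ORD, SFO}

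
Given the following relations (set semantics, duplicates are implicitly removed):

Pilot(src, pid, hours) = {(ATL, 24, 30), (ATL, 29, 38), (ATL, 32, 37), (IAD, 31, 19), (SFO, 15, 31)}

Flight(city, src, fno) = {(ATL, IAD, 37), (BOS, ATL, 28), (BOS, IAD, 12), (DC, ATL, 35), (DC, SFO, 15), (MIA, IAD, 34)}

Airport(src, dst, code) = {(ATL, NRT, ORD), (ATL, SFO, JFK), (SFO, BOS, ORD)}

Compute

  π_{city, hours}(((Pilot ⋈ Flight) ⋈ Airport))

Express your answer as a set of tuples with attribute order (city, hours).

Pilot ⋈ Flight (natural join on src): {(ATL, 24, 30, BOS, 28), (ATL, 24, 30, DC, 35), (ATL, 29, 38, BOS, 28), (ATL, 29, 38, DC, 35), (ATL, 32, 37, BOS, 28), (ATL, 32, 37, DC, 35), (IAD, 31, 19, ATL, 37), (IAD, 31, 19, BOS, 12), (IAD, 31, 19, MIA, 34), (SFO, 15, 31, DC, 15)}
(Pilot ⋈ Flight) ⋈ Airport (natural join on src): {(ATL, 24, 30, BOS, 28, NRT, ORD), (ATL, 24, 30, BOS, 28, SFO, JFK), (ATL, 24, 30, DC, 35, NRT, ORD), (ATL, 24, 30, DC, 35, SFO, JFK), (ATL, 29, 38, BOS, 28, NRT, ORD), (ATL, 29, 38, BOS, 28, SFO, JFK), (ATL, 29, 38, DC, 35, NRT, ORD), (ATL, 29, 38, DC, 35, SFO, JFK), (ATL, 32, 37, BOS, 28, NRT, ORD), (ATL, 32, 37, BOS, 28, SFO, JFK), (ATL, 32, 37, DC, 35, NRT, ORD), (ATL, 32, 37, DC, 35, SFO, JFK), (SFO, 15, 31, DC, 15, BOS, ORD)}
Keep only column(s) city, hours (6 duplicate(s) eliminated): {(BOS, 30), (BOS, 37), (BOS, 38), (DC, 30), (DC, 31), (DC, 37), (DC, 38)}

{(BOS, 30), (BOS, 37), (BOS, 38), (DC, 30), (DC, 31), (DC, 37), (DC, 38)}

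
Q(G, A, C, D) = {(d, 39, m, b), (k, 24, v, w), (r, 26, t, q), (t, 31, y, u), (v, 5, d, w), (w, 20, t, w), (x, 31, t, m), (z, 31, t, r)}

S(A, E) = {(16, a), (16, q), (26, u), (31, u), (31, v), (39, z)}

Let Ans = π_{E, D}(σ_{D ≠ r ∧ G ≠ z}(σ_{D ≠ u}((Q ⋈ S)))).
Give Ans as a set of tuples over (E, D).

Joining Q and S on A yields {(d, 39, m, b, z), (r, 26, t, q, u), (t, 31, y, u, u), (t, 31, y, u, v), (x, 31, t, m, u), (x, 31, t, m, v), (z, 31, t, r, u), (z, 31, t, r, v)}.
Selection D ≠ u: {(d, 39, m, b, z), (r, 26, t, q, u), (x, 31, t, m, u), (x, 31, t, m, v), (z, 31, t, r, u), (z, 31, t, r, v)}
Selection D ≠ r ∧ G ≠ z: {(d, 39, m, b, z), (r, 26, t, q, u), (x, 31, t, m, u), (x, 31, t, m, v)}
Keep only column(s) E, D: {(u, m), (u, q), (v, m), (z, b)}

{(u, m), (u, q), (v, m), (z, b)}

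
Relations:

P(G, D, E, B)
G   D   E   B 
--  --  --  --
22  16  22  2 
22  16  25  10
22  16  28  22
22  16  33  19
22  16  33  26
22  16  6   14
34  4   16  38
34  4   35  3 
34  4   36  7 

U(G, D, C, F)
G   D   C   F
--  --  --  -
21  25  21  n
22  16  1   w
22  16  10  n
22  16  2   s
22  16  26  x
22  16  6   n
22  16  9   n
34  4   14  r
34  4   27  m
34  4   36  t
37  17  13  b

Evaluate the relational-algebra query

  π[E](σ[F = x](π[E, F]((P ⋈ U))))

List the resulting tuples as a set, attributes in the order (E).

Joining P and U on G, D yields {(22, 16, 22, 2, 1, w), (22, 16, 22, 2, 10, n), (22, 16, 22, 2, 2, s), (22, 16, 22, 2, 26, x), (22, 16, 22, 2, 6, n), (22, 16, 22, 2, 9, n), (22, 16, 25, 10, 1, w), (22, 16, 25, 10, 10, n), (22, 16, 25, 10, 2, s), (22, 16, 25, 10, 26, x), (22, 16, 25, 10, 6, n), (22, 16, 25, 10, 9, n), (22, 16, 28, 22, 1, w), (22, 16, 28, 22, 10, n), (22, 16, 28, 22, 2, s), (22, 16, 28, 22, 26, x), (22, 16, 28, 22, 6, n), (22, 16, 28, 22, 9, n), (22, 16, 33, 19, 1, w), (22, 16, 33, 19, 10, n), (22, 16, 33, 19, 2, s), (22, 16, 33, 19, 26, x), (22, 16, 33, 19, 6, n), (22, 16, 33, 19, 9, n), (22, 16, 33, 26, 1, w), (22, 16, 33, 26, 10, n), (22, 16, 33, 26, 2, s), (22, 16, 33, 26, 26, x), (22, 16, 33, 26, 6, n), (22, 16, 33, 26, 9, n), (22, 16, 6, 14, 1, w), (22, 16, 6, 14, 10, n), (22, 16, 6, 14, 2, s), (22, 16, 6, 14, 26, x), (22, 16, 6, 14, 6, n), (22, 16, 6, 14, 9, n), (34, 4, 16, 38, 14, r), (34, 4, 16, 38, 27, m), (34, 4, 16, 38, 36, t), (34, 4, 35, 3, 14, r), (34, 4, 35, 3, 27, m), (34, 4, 35, 3, 36, t), (34, 4, 36, 7, 14, r), (34, 4, 36, 7, 27, m), (34, 4, 36, 7, 36, t)}.
π_{E, F} gives {(16, m), (16, r), (16, t), (22, n), (22, s), (22, w), (22, x), (25, n), (25, s), (25, w), (25, x), (28, n), (28, s), (28, w), (28, x), (33, n), (33, s), (33, w), (33, x), (35, m), (35, r), (35, t), (36, m), (36, r), (36, t), (6, n), (6, s), (6, w), (6, x)} (16 duplicate(s) eliminated).
Selection F = x: {(22, x), (25, x), (28, x), (33, x), (6, x)}
π_{E} gives {22, 25, 28, 33, 6}.

{22, 25, 28, 33, 6}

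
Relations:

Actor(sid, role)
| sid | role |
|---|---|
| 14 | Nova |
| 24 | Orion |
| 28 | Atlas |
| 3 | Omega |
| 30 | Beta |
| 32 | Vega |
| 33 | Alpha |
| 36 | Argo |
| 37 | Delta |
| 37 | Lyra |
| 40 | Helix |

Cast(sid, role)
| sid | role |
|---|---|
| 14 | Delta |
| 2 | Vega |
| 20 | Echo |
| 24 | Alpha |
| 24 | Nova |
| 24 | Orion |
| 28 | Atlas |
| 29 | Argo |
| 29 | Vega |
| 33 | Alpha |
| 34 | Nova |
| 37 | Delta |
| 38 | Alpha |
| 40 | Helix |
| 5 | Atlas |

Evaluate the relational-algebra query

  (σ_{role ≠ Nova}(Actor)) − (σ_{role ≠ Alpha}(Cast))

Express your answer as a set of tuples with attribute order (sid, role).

σ[role ≠ Nova]: keep tuples satisfying role ≠ Nova → {(24, Orion), (28, Atlas), (3, Omega), (30, Beta), (32, Vega), (33, Alpha), (36, Argo), (37, Delta), (37, Lyra), (40, Helix)}
σ[role ≠ Alpha]: keep tuples satisfying role ≠ Alpha → {(14, Delta), (2, Vega), (20, Echo), (24, Nova), (24, Orion), (28, Atlas), (29, Argo), (29, Vega), (34, Nova), (37, Delta), (40, Helix), (5, Atlas)}
Difference: {(24, Orion), (28, Atlas), (3, Omega), (30, Beta), (32, Vega), (33, Alpha), (36, Argo), (37, Delta), (37, Lyra), (40, Helix)} with {(14, Delta), (2, Vega), (20, Echo), (24, Nova), (24, Orion), (28, Atlas), (29, Argo), (29, Vega), (34, Nova), (37, Delta), (40, Helix), (5, Atlas)} → {(3, Omega), (30, Beta), (32, Vega), (33, Alpha), (36, Argo), (37, Lyra)}

{(3, Omega), (30, Beta), (32, Vega), (33, Alpha), (36, Argo), (37, Lyra)}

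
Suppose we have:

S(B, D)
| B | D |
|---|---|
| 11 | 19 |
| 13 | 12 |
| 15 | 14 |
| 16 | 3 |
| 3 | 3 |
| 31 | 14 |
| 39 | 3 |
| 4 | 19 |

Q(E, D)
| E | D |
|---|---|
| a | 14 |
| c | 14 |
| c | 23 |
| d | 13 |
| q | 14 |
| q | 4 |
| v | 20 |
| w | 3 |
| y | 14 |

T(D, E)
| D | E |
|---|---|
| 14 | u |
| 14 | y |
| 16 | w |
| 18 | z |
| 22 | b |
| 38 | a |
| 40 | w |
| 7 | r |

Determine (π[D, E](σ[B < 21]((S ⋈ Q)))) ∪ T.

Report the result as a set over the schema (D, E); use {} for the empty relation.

{(14, a), (14, c), (14, q), (14, u), (14, y), (16, w), (18, z), (22, b), (3, w), (38, a), (40, w), (7, r)}

Joining S and Q on D yields {(15, 14, a), (15, 14, c), (15, 14, q), (15, 14, y), (16, 3, w), (3, 3, w), (31, 14, a), (31, 14, c), (31, 14, q), (31, 14, y), (39, 3, w)}.
Selection B < 21: {(15, 14, a), (15, 14, c), (15, 14, q), (15, 14, y), (16, 3, w), (3, 3, w)}
π_{D, E} gives {(14, a), (14, c), (14, q), (14, y), (3, w)} (1 duplicate(s) eliminated).
Set union of the two operands is {(14, a), (14, c), (14, q), (14, u), (14, y), (16, w), (18, z), (22, b), (3, w), (38, a), (40, w), (7, r)}.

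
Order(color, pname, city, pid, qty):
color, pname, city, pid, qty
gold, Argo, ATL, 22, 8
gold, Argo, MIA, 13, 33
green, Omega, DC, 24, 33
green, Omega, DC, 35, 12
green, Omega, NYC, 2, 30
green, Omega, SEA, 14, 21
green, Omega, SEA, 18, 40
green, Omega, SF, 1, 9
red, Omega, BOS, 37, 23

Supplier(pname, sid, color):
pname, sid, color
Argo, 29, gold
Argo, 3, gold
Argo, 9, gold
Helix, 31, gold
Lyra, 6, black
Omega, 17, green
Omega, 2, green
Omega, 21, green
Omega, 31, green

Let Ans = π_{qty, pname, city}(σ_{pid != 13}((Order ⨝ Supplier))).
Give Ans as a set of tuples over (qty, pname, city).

{(12, Omega, DC), (21, Omega, SEA), (30, Omega, NYC), (33, Omega, DC), (40, Omega, SEA), (8, Argo, ATL), (9, Omega, SF)}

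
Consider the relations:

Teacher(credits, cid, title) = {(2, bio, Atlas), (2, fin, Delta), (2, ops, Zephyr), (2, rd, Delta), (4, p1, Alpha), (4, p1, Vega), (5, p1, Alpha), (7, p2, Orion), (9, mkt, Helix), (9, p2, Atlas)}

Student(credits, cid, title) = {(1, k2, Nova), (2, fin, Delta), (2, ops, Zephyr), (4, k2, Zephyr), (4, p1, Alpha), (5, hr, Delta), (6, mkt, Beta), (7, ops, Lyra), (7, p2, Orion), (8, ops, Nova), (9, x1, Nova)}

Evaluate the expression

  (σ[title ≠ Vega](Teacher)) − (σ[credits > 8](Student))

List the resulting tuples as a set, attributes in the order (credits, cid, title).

{(2, bio, Atlas), (2, fin, Delta), (2, ops, Zephyr), (2, rd, Delta), (4, p1, Alpha), (5, p1, Alpha), (7, p2, Orion), (9, mkt, Helix), (9, p2, Atlas)}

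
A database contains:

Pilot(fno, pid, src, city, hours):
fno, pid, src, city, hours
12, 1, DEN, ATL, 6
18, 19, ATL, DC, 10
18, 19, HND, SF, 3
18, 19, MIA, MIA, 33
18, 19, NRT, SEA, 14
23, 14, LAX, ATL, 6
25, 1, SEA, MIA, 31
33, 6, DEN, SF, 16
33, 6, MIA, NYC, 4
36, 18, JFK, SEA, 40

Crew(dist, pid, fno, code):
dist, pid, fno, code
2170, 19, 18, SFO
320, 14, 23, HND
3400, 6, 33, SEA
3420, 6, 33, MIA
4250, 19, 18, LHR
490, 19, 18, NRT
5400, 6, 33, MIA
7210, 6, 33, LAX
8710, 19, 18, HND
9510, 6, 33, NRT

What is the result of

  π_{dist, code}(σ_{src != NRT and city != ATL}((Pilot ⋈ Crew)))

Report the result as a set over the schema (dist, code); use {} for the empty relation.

{(2170, SFO), (3400, SEA), (3420, MIA), (4250, LHR), (490, NRT), (5400, MIA), (7210, LAX), (8710, HND), (9510, NRT)}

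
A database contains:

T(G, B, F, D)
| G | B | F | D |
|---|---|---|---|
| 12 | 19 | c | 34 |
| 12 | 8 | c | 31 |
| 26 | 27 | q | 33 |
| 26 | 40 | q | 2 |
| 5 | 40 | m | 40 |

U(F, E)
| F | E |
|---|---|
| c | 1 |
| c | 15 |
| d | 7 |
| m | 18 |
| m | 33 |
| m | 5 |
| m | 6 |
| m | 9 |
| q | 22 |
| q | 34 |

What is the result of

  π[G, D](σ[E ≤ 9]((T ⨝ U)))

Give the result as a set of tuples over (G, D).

Joining T and U on F yields {(12, 19, c, 34, 1), (12, 19, c, 34, 15), (12, 8, c, 31, 1), (12, 8, c, 31, 15), (26, 27, q, 33, 22), (26, 27, q, 33, 34), (26, 40, q, 2, 22), (26, 40, q, 2, 34), (5, 40, m, 40, 18), (5, 40, m, 40, 33), (5, 40, m, 40, 5), (5, 40, m, 40, 6), (5, 40, m, 40, 9)}.
σ[E ≤ 9]: keep tuples satisfying E ≤ 9 → {(12, 19, c, 34, 1), (12, 8, c, 31, 1), (5, 40, m, 40, 5), (5, 40, m, 40, 6), (5, 40, m, 40, 9)}
π_{G, D} gives {(12, 31), (12, 34), (5, 40)} (2 duplicate(s) eliminated).

{(12, 31), (12, 34), (5, 40)}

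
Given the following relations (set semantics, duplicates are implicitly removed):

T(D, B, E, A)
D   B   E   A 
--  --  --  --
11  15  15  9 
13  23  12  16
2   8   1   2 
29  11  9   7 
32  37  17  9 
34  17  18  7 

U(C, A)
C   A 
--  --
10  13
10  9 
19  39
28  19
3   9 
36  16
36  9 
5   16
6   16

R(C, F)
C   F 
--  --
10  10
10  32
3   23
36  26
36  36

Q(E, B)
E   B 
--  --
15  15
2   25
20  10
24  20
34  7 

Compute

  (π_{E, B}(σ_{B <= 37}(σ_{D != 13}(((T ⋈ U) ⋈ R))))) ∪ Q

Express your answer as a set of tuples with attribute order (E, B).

{(15, 15), (17, 37), (2, 25), (20, 10), (24, 20), (34, 7)}

Natural join on A: {(11, 15, 15, 9, 10), (11, 15, 15, 9, 3), (11, 15, 15, 9, 36), (13, 23, 12, 16, 36), (13, 23, 12, 16, 5), (13, 23, 12, 16, 6), (32, 37, 17, 9, 10), (32, 37, 17, 9, 3), (32, 37, 17, 9, 36)}
Natural join on C: {(11, 15, 15, 9, 10, 10), (11, 15, 15, 9, 10, 32), (11, 15, 15, 9, 3, 23), (11, 15, 15, 9, 36, 26), (11, 15, 15, 9, 36, 36), (13, 23, 12, 16, 36, 26), (13, 23, 12, 16, 36, 36), (32, 37, 17, 9, 10, 10), (32, 37, 17, 9, 10, 32), (32, 37, 17, 9, 3, 23), (32, 37, 17, 9, 36, 26), (32, 37, 17, 9, 36, 36)}
Apply σ_{D != 13}; surviving tuples: {(11, 15, 15, 9, 10, 10), (11, 15, 15, 9, 10, 32), (11, 15, 15, 9, 3, 23), (11, 15, 15, 9, 36, 26), (11, 15, 15, 9, 36, 36), (32, 37, 17, 9, 10, 10), (32, 37, 17, 9, 10, 32), (32, 37, 17, 9, 3, 23), (32, 37, 17, 9, 36, 26), (32, 37, 17, 9, 36, 36)}
Apply σ_{B <= 37}; surviving tuples: {(11, 15, 15, 9, 10, 10), (11, 15, 15, 9, 10, 32), (11, 15, 15, 9, 3, 23), (11, 15, 15, 9, 36, 26), (11, 15, 15, 9, 36, 36), (32, 37, 17, 9, 10, 10), (32, 37, 17, 9, 10, 32), (32, 37, 17, 9, 3, 23), (32, 37, 17, 9, 36, 26), (32, 37, 17, 9, 36, 36)}
π[E, B]: project onto (E, B) (8 duplicate(s) eliminated) → {(15, 15), (17, 37)}
Set union of the two operands is {(15, 15), (17, 37), (2, 25), (20, 10), (24, 20), (34, 7)}.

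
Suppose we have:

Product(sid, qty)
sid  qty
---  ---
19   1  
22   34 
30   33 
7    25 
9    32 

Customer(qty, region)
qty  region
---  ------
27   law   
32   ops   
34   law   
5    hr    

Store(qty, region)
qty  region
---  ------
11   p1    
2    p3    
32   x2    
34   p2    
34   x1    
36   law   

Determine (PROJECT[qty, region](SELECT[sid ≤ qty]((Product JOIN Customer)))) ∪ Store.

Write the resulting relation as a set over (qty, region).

Natural join on qty: {(22, 34, law), (9, 32, ops)}
Apply σ_{sid ≤ qty}; surviving tuples: {(22, 34, law), (9, 32, ops)}
π[qty, region]: project onto (qty, region) → {(32, ops), (34, law)}
Taking the union: {(11, p1), (2, p3), (32, ops), (32, x2), (34, law), (34, p2), (34, x1), (36, law)}

{(11, p1), (2, p3), (32, ops), (32, x2), (34, law), (34, p2), (34, x1), (36, law)}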